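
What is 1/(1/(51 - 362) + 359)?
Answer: 311/111648 ≈ 0.0027855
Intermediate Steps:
1/(1/(51 - 362) + 359) = 1/(1/(-311) + 359) = 1/(-1/311 + 359) = 1/(111648/311) = 311/111648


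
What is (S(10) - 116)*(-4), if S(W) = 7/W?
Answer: 2306/5 ≈ 461.20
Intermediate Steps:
(S(10) - 116)*(-4) = (7/10 - 116)*(-4) = -1153/10*(-4) = 2306/5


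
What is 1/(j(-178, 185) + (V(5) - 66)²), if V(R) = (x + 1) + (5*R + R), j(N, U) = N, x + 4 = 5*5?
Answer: 1/18 ≈ 0.055556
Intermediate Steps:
x = 21 (x = -4 + 5*5 = -4 + 25 = 21)
V(R) = 22 + 6*R (V(R) = (21 + 1) + (5*R + R) = 22 + 6*R)
1/(j(-178, 185) + (V(5) - 66)²) = 1/(-178 + ((22 + 6*5) - 66)²) = 1/(-178 + ((22 + 30) - 66)²) = 1/(-178 + (52 - 66)²) = 1/(-178 + (-14)²) = 1/(-178 + 196) = 1/18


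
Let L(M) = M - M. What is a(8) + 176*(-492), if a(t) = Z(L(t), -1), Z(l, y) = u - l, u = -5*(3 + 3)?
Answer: -86622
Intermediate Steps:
u = -30 (u = -5*6 = -30)
L(M) = 0
Z(l, y) = -30 - l
a(t) = -30 (a(t) = -30 - 1*0 = -30 + 0 = -30)
a(8) + 176*(-492) = -30 + 176*(-492) = -30 - 86592 = -86622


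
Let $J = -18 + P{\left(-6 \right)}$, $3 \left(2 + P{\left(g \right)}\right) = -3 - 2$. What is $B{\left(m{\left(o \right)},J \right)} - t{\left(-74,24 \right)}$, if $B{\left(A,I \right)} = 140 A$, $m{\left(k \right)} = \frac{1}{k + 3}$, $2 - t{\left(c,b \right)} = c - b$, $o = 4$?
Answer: $-80$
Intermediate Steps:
$P{\left(g \right)} = - \frac{11}{3}$ ($P{\left(g \right)} = -2 + \frac{-3 - 2}{3} = -2 + \frac{1}{3} \left(-5\right) = -2 - \frac{5}{3} = - \frac{11}{3}$)
$t{\left(c,b \right)} = 2 + b - c$ ($t{\left(c,b \right)} = 2 - \left(c - b\right) = 2 + \left(b - c\right) = 2 + b - c$)
$J = - \frac{65}{3}$ ($J = -18 - \frac{11}{3} = - \frac{65}{3} \approx -21.667$)
$m{\left(k \right)} = \frac{1}{3 + k}$
$B{\left(m{\left(o \right)},J \right)} - t{\left(-74,24 \right)} = \frac{140}{3 + 4} - \left(2 + 24 - -74\right) = \frac{140}{7} - \left(2 + 24 + 74\right) = 140 \cdot \frac{1}{7} - 100 = 20 - 100 = -80$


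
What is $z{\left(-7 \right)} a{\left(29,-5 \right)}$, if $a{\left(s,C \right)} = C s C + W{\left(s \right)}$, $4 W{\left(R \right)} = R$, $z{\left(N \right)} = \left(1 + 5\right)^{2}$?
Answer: $26361$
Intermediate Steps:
$z{\left(N \right)} = 36$ ($z{\left(N \right)} = 6^{2} = 36$)
$W{\left(R \right)} = \frac{R}{4}$
$a{\left(s,C \right)} = \frac{s}{4} + s C^{2}$ ($a{\left(s,C \right)} = C s C + \frac{s}{4} = s C^{2} + \frac{s}{4} = \frac{s}{4} + s C^{2}$)
$z{\left(-7 \right)} a{\left(29,-5 \right)} = 36 \cdot 29 \left(\frac{1}{4} + \left(-5\right)^{2}\right) = 36 \cdot 29 \left(\frac{1}{4} + 25\right) = 36 \cdot 29 \cdot \frac{101}{4} = 36 \cdot \frac{2929}{4} = 26361$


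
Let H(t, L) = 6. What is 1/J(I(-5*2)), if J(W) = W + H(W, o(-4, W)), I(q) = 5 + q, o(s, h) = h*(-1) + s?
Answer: 1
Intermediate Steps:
o(s, h) = s - h (o(s, h) = -h + s = s - h)
J(W) = 6 + W (J(W) = W + 6 = 6 + W)
1/J(I(-5*2)) = 1/(6 + (5 - 5*2)) = 1/(6 + (5 - 10)) = 1/(6 - 5) = 1/1 = 1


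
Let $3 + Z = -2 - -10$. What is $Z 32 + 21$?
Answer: $181$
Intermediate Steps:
$Z = 5$ ($Z = -3 - -8 = -3 + \left(-2 + 10\right) = -3 + 8 = 5$)
$Z 32 + 21 = 5 \cdot 32 + 21 = 160 + 21 = 181$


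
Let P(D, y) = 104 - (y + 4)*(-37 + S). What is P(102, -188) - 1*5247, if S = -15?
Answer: -14711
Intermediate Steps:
P(D, y) = 312 + 52*y (P(D, y) = 104 - (y + 4)*(-37 - 15) = 104 - (4 + y)*(-52) = 104 - (-208 - 52*y) = 104 + (208 + 52*y) = 312 + 52*y)
P(102, -188) - 1*5247 = (312 + 52*(-188)) - 1*5247 = (312 - 9776) - 5247 = -9464 - 5247 = -14711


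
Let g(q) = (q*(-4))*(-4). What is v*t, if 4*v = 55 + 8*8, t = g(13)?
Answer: 6188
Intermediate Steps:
g(q) = 16*q (g(q) = -4*q*(-4) = 16*q)
t = 208 (t = 16*13 = 208)
v = 119/4 (v = (55 + 8*8)/4 = (55 + 64)/4 = (¼)*119 = 119/4 ≈ 29.750)
v*t = (119/4)*208 = 6188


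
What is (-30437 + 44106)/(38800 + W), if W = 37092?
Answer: 13669/75892 ≈ 0.18011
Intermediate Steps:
(-30437 + 44106)/(38800 + W) = (-30437 + 44106)/(38800 + 37092) = 13669/75892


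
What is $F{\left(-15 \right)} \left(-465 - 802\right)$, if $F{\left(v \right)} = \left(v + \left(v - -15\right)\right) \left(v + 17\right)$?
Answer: $38010$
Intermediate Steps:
$F{\left(v \right)} = \left(15 + 2 v\right) \left(17 + v\right)$ ($F{\left(v \right)} = \left(v + \left(v + 15\right)\right) \left(17 + v\right) = \left(v + \left(15 + v\right)\right) \left(17 + v\right) = \left(15 + 2 v\right) \left(17 + v\right)$)
$F{\left(-15 \right)} \left(-465 - 802\right) = \left(255 + 2 \left(-15\right)^{2} + 49 \left(-15\right)\right) \left(-465 - 802\right) = \left(255 + 2 \cdot 225 - 735\right) \left(-1267\right) = \left(255 + 450 - 735\right) \left(-1267\right) = \left(-30\right) \left(-1267\right) = 38010$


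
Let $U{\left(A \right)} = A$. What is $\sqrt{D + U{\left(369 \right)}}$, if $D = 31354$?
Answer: $\sqrt{31723} \approx 178.11$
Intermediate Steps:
$\sqrt{D + U{\left(369 \right)}} = \sqrt{31354 + 369} = \sqrt{31723}$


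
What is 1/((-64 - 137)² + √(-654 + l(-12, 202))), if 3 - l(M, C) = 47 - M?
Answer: 40401/1632241511 - I*√710/1632241511 ≈ 2.4752e-5 - 1.6325e-8*I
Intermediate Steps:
l(M, C) = -44 + M (l(M, C) = 3 - (47 - M) = 3 + (-47 + M) = -44 + M)
1/((-64 - 137)² + √(-654 + l(-12, 202))) = 1/((-64 - 137)² + √(-654 + (-44 - 12))) = 1/((-201)² + √(-654 - 56)) = 1/(40401 + √(-710)) = 1/(40401 + I*√710)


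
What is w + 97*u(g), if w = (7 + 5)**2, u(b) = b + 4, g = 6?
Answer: 1114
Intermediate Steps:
u(b) = 4 + b
w = 144 (w = 12**2 = 144)
w + 97*u(g) = 144 + 97*(4 + 6) = 144 + 97*10 = 144 + 970 = 1114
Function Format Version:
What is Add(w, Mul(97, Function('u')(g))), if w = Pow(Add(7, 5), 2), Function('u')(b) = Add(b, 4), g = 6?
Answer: 1114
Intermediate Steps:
Function('u')(b) = Add(4, b)
w = 144 (w = Pow(12, 2) = 144)
Add(w, Mul(97, Function('u')(g))) = Add(144, Mul(97, Add(4, 6))) = Add(144, Mul(97, 10)) = Add(144, 970) = 1114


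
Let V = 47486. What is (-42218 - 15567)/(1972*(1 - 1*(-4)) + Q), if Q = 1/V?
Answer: -391996930/66887423 ≈ -5.8605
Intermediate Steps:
Q = 1/47486 ≈ 2.1059e-5
(-42218 - 15567)/(1972*(1 - 1*(-4)) + Q) = (-42218 - 15567)/(1972*(1 - 1*(-4)) + 1/47486) = -57785/(1972*(1 + 4) + 1/47486) = -57785/(1972*5 + 1/47486) = -57785/(9860 + 1/47486) = -57785/468211961/47486 = -57785*47486/468211961 = -391996930/66887423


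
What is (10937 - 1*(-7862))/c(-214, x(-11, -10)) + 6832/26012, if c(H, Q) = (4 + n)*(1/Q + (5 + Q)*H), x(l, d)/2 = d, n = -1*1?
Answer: 396279088/178922613 ≈ 2.2148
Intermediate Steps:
n = -1
x(l, d) = 2*d
c(H, Q) = 3/Q + 3*H*(5 + Q) (c(H, Q) = (4 - 1)*(1/Q + (5 + Q)*H) = 3*(1/Q + H*(5 + Q)) = 3/Q + 3*H*(5 + Q))
(10937 - 1*(-7862))/c(-214, x(-11, -10)) + 6832/26012 = (10937 - 1*(-7862))/((3*(1 - 214*2*(-10)*(5 + 2*(-10)))/((2*(-10))))) + 6832/26012 = (10937 + 7862)/((3*(1 - 214*(-20)*(5 - 20))/(-20))) + 6832*(1/26012) = 18799/((3*(-1/20)*(1 - 214*(-20)*(-15)))) + 244/929 = 18799/((3*(-1/20)*(1 - 64200))) + 244/929 = 18799/((3*(-1/20)*(-64199))) + 244/929 = 18799/(192597/20) + 244/929 = 18799*(20/192597) + 244/929 = 375980/192597 + 244/929 = 396279088/178922613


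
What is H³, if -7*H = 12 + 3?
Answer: -3375/343 ≈ -9.8396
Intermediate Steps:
H = -15/7 (H = -(12 + 3)/7 = -⅐*15 = -15/7 ≈ -2.1429)
H³ = (-15/7)³ = -3375/343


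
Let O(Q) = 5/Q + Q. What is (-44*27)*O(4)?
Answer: -6237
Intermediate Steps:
O(Q) = Q + 5/Q
(-44*27)*O(4) = (-44*27)*(4 + 5/4) = -1188*(4 + 5*(1/4)) = -1188*(4 + 5/4) = -1188*21/4 = -6237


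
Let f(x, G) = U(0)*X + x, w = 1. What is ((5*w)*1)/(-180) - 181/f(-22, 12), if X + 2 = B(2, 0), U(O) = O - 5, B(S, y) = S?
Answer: 3247/396 ≈ 8.1995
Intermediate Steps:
U(O) = -5 + O
X = 0 (X = -2 + 2 = 0)
f(x, G) = x (f(x, G) = (-5 + 0)*0 + x = -5*0 + x = 0 + x = x)
((5*w)*1)/(-180) - 181/f(-22, 12) = ((5*1)*1)/(-180) - 181/(-22) = (5*1)*(-1/180) - 181*(-1/22) = 5*(-1/180) + 181/22 = -1/36 + 181/22 = 3247/396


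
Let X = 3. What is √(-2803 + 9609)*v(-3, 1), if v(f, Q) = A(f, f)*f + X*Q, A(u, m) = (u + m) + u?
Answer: 30*√6806 ≈ 2475.0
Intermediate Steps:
A(u, m) = m + 2*u (A(u, m) = (m + u) + u = m + 2*u)
v(f, Q) = 3*Q + 3*f² (v(f, Q) = (f + 2*f)*f + 3*Q = (3*f)*f + 3*Q = 3*f² + 3*Q = 3*Q + 3*f²)
√(-2803 + 9609)*v(-3, 1) = √(-2803 + 9609)*(3*1 + 3*(-3)²) = √6806*(3 + 3*9) = √6806*(3 + 27) = √6806*30 = 30*√6806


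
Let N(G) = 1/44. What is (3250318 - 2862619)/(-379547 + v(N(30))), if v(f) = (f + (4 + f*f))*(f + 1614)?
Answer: -11008583872/10592726745 ≈ -1.0393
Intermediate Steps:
N(G) = 1/44
v(f) = (1614 + f)*(4 + f + f²) (v(f) = (f + (4 + f²))*(1614 + f) = (4 + f + f²)*(1614 + f) = (1614 + f)*(4 + f + f²))
(3250318 - 2862619)/(-379547 + v(N(30))) = (3250318 - 2862619)/(-379547 + (6456 + (1/44)³ + 1615*(1/44)² + 1618*(1/44))) = 387699/(-379547 + (6456 + 1/85184 + 1615*(1/1936) + 809/22)) = 387699/(-379547 + (6456 + 1/85184 + 1615/1936 + 809/22)) = 387699/(-379547 + 553151413/85184) = 387699/(-31778180235/85184) = 387699*(-85184/31778180235) = -11008583872/10592726745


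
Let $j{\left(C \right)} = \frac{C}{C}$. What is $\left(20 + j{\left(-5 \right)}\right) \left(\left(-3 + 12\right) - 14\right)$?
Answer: $-105$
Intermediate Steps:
$j{\left(C \right)} = 1$
$\left(20 + j{\left(-5 \right)}\right) \left(\left(-3 + 12\right) - 14\right) = \left(20 + 1\right) \left(\left(-3 + 12\right) - 14\right) = 21 \left(9 - 14\right) = 21 \left(-5\right) = -105$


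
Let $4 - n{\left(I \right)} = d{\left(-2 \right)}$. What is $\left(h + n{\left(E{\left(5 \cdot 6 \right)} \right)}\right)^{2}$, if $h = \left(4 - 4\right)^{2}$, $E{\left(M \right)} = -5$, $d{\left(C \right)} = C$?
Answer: $36$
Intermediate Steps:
$n{\left(I \right)} = 6$ ($n{\left(I \right)} = 4 - -2 = 4 + 2 = 6$)
$h = 0$ ($h = 0^{2} = 0$)
$\left(h + n{\left(E{\left(5 \cdot 6 \right)} \right)}\right)^{2} = \left(0 + 6\right)^{2} = 6^{2} = 36$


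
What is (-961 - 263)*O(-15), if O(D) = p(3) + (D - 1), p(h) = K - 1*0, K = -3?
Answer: 23256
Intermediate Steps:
p(h) = -3 (p(h) = -3 - 1*0 = -3 + 0 = -3)
O(D) = -4 + D (O(D) = -3 + (D - 1) = -3 + (-1 + D) = -4 + D)
(-961 - 263)*O(-15) = (-961 - 263)*(-4 - 15) = -1224*(-19) = 23256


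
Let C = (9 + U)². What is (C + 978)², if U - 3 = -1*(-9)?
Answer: 2013561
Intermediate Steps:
U = 12 (U = 3 - 1*(-9) = 3 + 9 = 12)
C = 441 (C = (9 + 12)² = 21² = 441)
(C + 978)² = (441 + 978)² = 1419² = 2013561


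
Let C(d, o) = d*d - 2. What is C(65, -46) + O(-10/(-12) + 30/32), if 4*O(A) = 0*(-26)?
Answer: 4223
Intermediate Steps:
C(d, o) = -2 + d² (C(d, o) = d² - 2 = -2 + d²)
O(A) = 0 (O(A) = (0*(-26))/4 = (¼)*0 = 0)
C(65, -46) + O(-10/(-12) + 30/32) = (-2 + 65²) + 0 = (-2 + 4225) + 0 = 4223 + 0 = 4223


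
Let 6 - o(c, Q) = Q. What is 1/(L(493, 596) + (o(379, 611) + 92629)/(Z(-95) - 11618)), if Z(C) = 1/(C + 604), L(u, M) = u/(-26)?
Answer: -153752586/4133231189 ≈ -0.037199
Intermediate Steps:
o(c, Q) = 6 - Q
L(u, M) = -u/26 (L(u, M) = u*(-1/26) = -u/26)
Z(C) = 1/(604 + C)
1/(L(493, 596) + (o(379, 611) + 92629)/(Z(-95) - 11618)) = 1/(-1/26*493 + ((6 - 1*611) + 92629)/(1/(604 - 95) - 11618)) = 1/(-493/26 + ((6 - 611) + 92629)/(1/509 - 11618)) = 1/(-493/26 + (-605 + 92629)/(1/509 - 11618)) = 1/(-493/26 + 92024/(-5913561/509)) = 1/(-493/26 + 92024*(-509/5913561)) = 1/(-493/26 - 46840216/5913561) = 1/(-4133231189/153752586) = -153752586/4133231189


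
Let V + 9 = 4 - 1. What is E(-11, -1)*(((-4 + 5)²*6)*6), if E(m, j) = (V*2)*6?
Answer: -2592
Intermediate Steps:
V = -6 (V = -9 + (4 - 1) = -9 + 3 = -6)
E(m, j) = -72 (E(m, j) = -6*2*6 = -12*6 = -72)
E(-11, -1)*(((-4 + 5)²*6)*6) = -72*(-4 + 5)²*6*6 = -72*1²*6*6 = -72*1*6*6 = -432*6 = -72*36 = -2592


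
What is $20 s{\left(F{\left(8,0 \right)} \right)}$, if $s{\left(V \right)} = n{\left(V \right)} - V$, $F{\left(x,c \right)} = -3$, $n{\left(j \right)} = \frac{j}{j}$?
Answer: $80$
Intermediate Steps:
$n{\left(j \right)} = 1$
$s{\left(V \right)} = 1 - V$
$20 s{\left(F{\left(8,0 \right)} \right)} = 20 \left(1 - -3\right) = 20 \left(1 + 3\right) = 20 \cdot 4 = 80$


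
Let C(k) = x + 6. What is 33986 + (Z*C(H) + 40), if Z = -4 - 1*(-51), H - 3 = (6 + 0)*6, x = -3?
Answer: 34167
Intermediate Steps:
H = 39 (H = 3 + (6 + 0)*6 = 3 + 6*6 = 3 + 36 = 39)
C(k) = 3 (C(k) = -3 + 6 = 3)
Z = 47 (Z = -4 + 51 = 47)
33986 + (Z*C(H) + 40) = 33986 + (47*3 + 40) = 33986 + (141 + 40) = 33986 + 181 = 34167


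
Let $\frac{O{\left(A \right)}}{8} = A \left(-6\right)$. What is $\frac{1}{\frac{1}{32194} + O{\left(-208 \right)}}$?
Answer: $\frac{32194}{321424897} \approx 0.00010016$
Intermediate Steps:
$O{\left(A \right)} = - 48 A$ ($O{\left(A \right)} = 8 A \left(-6\right) = 8 \left(- 6 A\right) = - 48 A$)
$\frac{1}{\frac{1}{32194} + O{\left(-208 \right)}} = \frac{1}{\frac{1}{32194} - -9984} = \frac{1}{\frac{1}{32194} + 9984} = \frac{1}{\frac{321424897}{32194}} = \frac{32194}{321424897}$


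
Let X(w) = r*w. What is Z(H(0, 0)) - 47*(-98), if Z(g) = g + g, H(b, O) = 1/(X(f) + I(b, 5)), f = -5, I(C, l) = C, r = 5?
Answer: 115148/25 ≈ 4605.9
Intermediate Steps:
X(w) = 5*w
H(b, O) = 1/(-25 + b) (H(b, O) = 1/(5*(-5) + b) = 1/(-25 + b))
Z(g) = 2*g
Z(H(0, 0)) - 47*(-98) = 2/(-25 + 0) - 47*(-98) = 2/(-25) + 4606 = 2*(-1/25) + 4606 = -2/25 + 4606 = 115148/25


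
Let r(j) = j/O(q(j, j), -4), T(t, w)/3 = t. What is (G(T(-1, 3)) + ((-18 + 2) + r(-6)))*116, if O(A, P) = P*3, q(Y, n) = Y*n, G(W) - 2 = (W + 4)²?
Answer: -1450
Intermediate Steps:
T(t, w) = 3*t
G(W) = 2 + (4 + W)² (G(W) = 2 + (W + 4)² = 2 + (4 + W)²)
O(A, P) = 3*P
r(j) = -j/12 (r(j) = j/((3*(-4))) = j/(-12) = j*(-1/12) = -j/12)
(G(T(-1, 3)) + ((-18 + 2) + r(-6)))*116 = ((2 + (4 + 3*(-1))²) + ((-18 + 2) - 1/12*(-6)))*116 = ((2 + (4 - 3)²) + (-16 + ½))*116 = ((2 + 1²) - 31/2)*116 = ((2 + 1) - 31/2)*116 = (3 - 31/2)*116 = -25/2*116 = -1450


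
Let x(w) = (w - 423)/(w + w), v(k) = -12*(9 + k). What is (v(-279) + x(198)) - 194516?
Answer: -8416169/44 ≈ -1.9128e+5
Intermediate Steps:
v(k) = -108 - 12*k
x(w) = (-423 + w)/(2*w) (x(w) = (-423 + w)/((2*w)) = (-423 + w)*(1/(2*w)) = (-423 + w)/(2*w))
(v(-279) + x(198)) - 194516 = ((-108 - 12*(-279)) + (½)*(-423 + 198)/198) - 194516 = ((-108 + 3348) + (½)*(1/198)*(-225)) - 194516 = (3240 - 25/44) - 194516 = 142535/44 - 194516 = -8416169/44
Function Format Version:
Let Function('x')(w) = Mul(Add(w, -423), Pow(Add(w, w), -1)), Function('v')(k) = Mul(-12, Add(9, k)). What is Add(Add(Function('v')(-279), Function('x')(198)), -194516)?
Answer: Rational(-8416169, 44) ≈ -1.9128e+5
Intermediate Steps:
Function('v')(k) = Add(-108, Mul(-12, k))
Function('x')(w) = Mul(Rational(1, 2), Pow(w, -1), Add(-423, w)) (Function('x')(w) = Mul(Add(-423, w), Pow(Mul(2, w), -1)) = Mul(Add(-423, w), Mul(Rational(1, 2), Pow(w, -1))) = Mul(Rational(1, 2), Pow(w, -1), Add(-423, w)))
Add(Add(Function('v')(-279), Function('x')(198)), -194516) = Add(Add(Add(-108, Mul(-12, -279)), Mul(Rational(1, 2), Pow(198, -1), Add(-423, 198))), -194516) = Add(Add(Add(-108, 3348), Mul(Rational(1, 2), Rational(1, 198), -225)), -194516) = Add(Add(3240, Rational(-25, 44)), -194516) = Add(Rational(142535, 44), -194516) = Rational(-8416169, 44)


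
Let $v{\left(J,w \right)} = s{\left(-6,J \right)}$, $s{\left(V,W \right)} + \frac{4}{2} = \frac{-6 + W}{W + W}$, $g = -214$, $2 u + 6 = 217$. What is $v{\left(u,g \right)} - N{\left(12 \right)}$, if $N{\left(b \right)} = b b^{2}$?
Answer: $- \frac{729861}{422} \approx -1729.5$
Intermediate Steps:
$u = \frac{211}{2}$ ($u = -3 + \frac{1}{2} \cdot 217 = -3 + \frac{217}{2} = \frac{211}{2} \approx 105.5$)
$s{\left(V,W \right)} = -2 + \frac{-6 + W}{2 W}$ ($s{\left(V,W \right)} = -2 + \frac{-6 + W}{W + W} = -2 + \frac{-6 + W}{2 W}$)
$N{\left(b \right)} = b^{3}$
$v{\left(J,w \right)} = - \frac{3}{2} - \frac{3}{J}$
$v{\left(u,g \right)} - N{\left(12 \right)} = \left(- \frac{3}{2} - \frac{3}{\frac{211}{2}}\right) - 12^{3} = \left(- \frac{3}{2} - \frac{6}{211}\right) - 1728 = - \frac{645}{422} - 1728 = - \frac{729861}{422}$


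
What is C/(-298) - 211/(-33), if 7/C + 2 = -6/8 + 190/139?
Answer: 24240809/3781173 ≈ 6.4109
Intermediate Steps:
C = -3892/769 (C = 7/(-2 + (-6/8 + 190/139)) = 7/(-2 + (-6*1/8 + 190*(1/139))) = 7/(-2 + (-3/4 + 190/139)) = 7/(-2 + 343/556) = 7/(-769/556) = 7*(-556/769) = -3892/769 ≈ -5.0611)
C/(-298) - 211/(-33) = -3892/769/(-298) - 211/(-33) = -3892/769*(-1/298) - 211*(-1/33) = 1946/114581 + 211/33 = 24240809/3781173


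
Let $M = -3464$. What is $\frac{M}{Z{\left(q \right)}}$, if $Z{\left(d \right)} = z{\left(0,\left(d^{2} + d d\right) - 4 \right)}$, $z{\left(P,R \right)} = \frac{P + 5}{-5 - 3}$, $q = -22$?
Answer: $\frac{27712}{5} \approx 5542.4$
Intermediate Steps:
$z{\left(P,R \right)} = - \frac{5}{8} - \frac{P}{8}$ ($z{\left(P,R \right)} = \frac{5 + P}{-8} = \left(5 + P\right) \left(- \frac{1}{8}\right) = - \frac{5}{8} - \frac{P}{8}$)
$Z{\left(d \right)} = - \frac{5}{8}$ ($Z{\left(d \right)} = - \frac{5}{8} - 0 = - \frac{5}{8} + 0 = - \frac{5}{8}$)
$\frac{M}{Z{\left(q \right)}} = - \frac{3464}{- \frac{5}{8}} = \left(-3464\right) \left(- \frac{8}{5}\right) = \frac{27712}{5}$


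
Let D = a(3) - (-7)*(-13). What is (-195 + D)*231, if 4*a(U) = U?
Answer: -263571/4 ≈ -65893.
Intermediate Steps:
a(U) = U/4
D = -361/4 (D = (1/4)*3 - (-7)*(-13) = 3/4 - 1*91 = 3/4 - 91 = -361/4 ≈ -90.250)
(-195 + D)*231 = (-195 - 361/4)*231 = -1141/4*231 = -263571/4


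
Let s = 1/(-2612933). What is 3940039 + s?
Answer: 10295057924386/2612933 ≈ 3.9400e+6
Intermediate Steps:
s = -1/2612933 ≈ -3.8271e-7
3940039 + s = 3940039 - 1/2612933 = 10295057924386/2612933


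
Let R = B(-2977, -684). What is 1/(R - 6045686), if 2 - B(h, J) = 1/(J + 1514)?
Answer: -830/5017917721 ≈ -1.6541e-7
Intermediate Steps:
B(h, J) = 2 - 1/(1514 + J) (B(h, J) = 2 - 1/(J + 1514) = 2 - 1/(1514 + J))
R = 1659/830 (R = (3027 + 2*(-684))/(1514 - 684) = (3027 - 1368)/830 = (1/830)*1659 = 1659/830 ≈ 1.9988)
1/(R - 6045686) = 1/(1659/830 - 6045686) = 1/(-5017917721/830) = -830/5017917721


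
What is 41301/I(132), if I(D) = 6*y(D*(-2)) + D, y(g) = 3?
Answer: 13767/50 ≈ 275.34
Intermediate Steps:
I(D) = 18 + D (I(D) = 6*3 + D = 18 + D)
41301/I(132) = 41301/(18 + 132) = 41301/150 = 41301*(1/150) = 13767/50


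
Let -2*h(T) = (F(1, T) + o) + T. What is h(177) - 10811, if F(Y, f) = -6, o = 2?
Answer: -21795/2 ≈ -10898.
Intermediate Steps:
h(T) = 2 - T/2 (h(T) = -((-6 + 2) + T)/2 = -(-4 + T)/2 = 2 - T/2)
h(177) - 10811 = (2 - 1/2*177) - 10811 = (2 - 177/2) - 10811 = -173/2 - 10811 = -21795/2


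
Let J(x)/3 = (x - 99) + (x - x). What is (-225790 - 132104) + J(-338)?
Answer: -359205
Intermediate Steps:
J(x) = -297 + 3*x (J(x) = 3*((x - 99) + (x - x)) = 3*((-99 + x) + 0) = 3*(-99 + x) = -297 + 3*x)
(-225790 - 132104) + J(-338) = (-225790 - 132104) + (-297 + 3*(-338)) = -357894 + (-297 - 1014) = -357894 - 1311 = -359205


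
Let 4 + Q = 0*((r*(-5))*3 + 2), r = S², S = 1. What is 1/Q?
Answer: -¼ ≈ -0.25000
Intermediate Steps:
r = 1 (r = 1² = 1)
Q = -4 (Q = -4 + 0*((1*(-5))*3 + 2) = -4 + 0*(-5*3 + 2) = -4 + 0*(-15 + 2) = -4 + 0*(-13) = -4 + 0 = -4)
1/Q = 1/(-4) = -¼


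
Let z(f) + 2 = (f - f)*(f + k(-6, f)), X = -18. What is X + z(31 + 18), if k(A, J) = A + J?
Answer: -20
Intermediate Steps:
z(f) = -2 (z(f) = -2 + (f - f)*(f + (-6 + f)) = -2 + 0*(-6 + 2*f) = -2 + 0 = -2)
X + z(31 + 18) = -18 - 2 = -20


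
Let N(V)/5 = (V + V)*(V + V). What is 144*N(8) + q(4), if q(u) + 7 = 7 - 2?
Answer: 184318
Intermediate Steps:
N(V) = 20*V² (N(V) = 5*((V + V)*(V + V)) = 5*((2*V)*(2*V)) = 5*(4*V²) = 20*V²)
q(u) = -2 (q(u) = -7 + (7 - 2) = -7 + 5 = -2)
144*N(8) + q(4) = 144*(20*8²) - 2 = 144*(20*64) - 2 = 144*1280 - 2 = 184320 - 2 = 184318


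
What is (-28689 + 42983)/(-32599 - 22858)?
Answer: -14294/55457 ≈ -0.25775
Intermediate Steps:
(-28689 + 42983)/(-32599 - 22858) = 14294/(-55457) = 14294*(-1/55457) = -14294/55457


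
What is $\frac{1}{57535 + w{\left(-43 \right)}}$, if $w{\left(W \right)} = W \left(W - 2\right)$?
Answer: $\frac{1}{59470} \approx 1.6815 \cdot 10^{-5}$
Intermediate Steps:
$w{\left(W \right)} = W \left(-2 + W\right)$
$\frac{1}{57535 + w{\left(-43 \right)}} = \frac{1}{57535 - 43 \left(-2 - 43\right)} = \frac{1}{57535 - -1935} = \frac{1}{57535 + 1935} = \frac{1}{59470}$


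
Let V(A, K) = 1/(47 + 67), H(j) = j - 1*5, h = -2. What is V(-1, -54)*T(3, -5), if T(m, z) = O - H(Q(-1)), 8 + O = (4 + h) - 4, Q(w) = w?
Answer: -2/57 ≈ -0.035088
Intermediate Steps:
H(j) = -5 + j (H(j) = j - 5 = -5 + j)
V(A, K) = 1/114
O = -10 (O = -8 + ((4 - 2) - 4) = -8 + (2 - 4) = -8 - 2 = -10)
T(m, z) = -4 (T(m, z) = -10 - (-5 - 1) = -10 - 1*(-6) = -10 + 6 = -4)
V(-1, -54)*T(3, -5) = (1/114)*(-4) = -2/57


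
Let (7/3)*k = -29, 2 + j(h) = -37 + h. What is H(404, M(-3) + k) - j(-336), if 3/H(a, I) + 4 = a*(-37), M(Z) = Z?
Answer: 1868999/4984 ≈ 375.00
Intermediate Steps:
j(h) = -39 + h (j(h) = -2 + (-37 + h) = -39 + h)
k = -87/7 (k = (3/7)*(-29) = -87/7 ≈ -12.429)
H(a, I) = 3/(-4 - 37*a) (H(a, I) = 3/(-4 + a*(-37)) = 3/(-4 - 37*a))
H(404, M(-3) + k) - j(-336) = -3/(4 + 37*404) - (-39 - 336) = -3/(4 + 14948) - 1*(-375) = -3/14952 + 375 = -3*1/14952 + 375 = -1/4984 + 375 = 1868999/4984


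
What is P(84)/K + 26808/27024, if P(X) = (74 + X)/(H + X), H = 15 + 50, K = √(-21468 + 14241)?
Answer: 1117/1126 - 158*I*√803/358941 ≈ 0.99201 - 0.012474*I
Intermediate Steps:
K = 3*I*√803 (K = √(-7227) = 3*I*√803 ≈ 85.012*I)
H = 65
P(X) = (74 + X)/(65 + X)
P(84)/K + 26808/27024 = ((74 + 84)/(65 + 84))/((3*I*√803)) + 26808/27024 = (158/149)*(-I*√803/2409) + 26808*(1/27024) = ((1/149)*158)*(-I*√803/2409) + 1117/1126 = 158*(-I*√803/2409)/149 + 1117/1126 = -158*I*√803/358941 + 1117/1126 = 1117/1126 - 158*I*√803/358941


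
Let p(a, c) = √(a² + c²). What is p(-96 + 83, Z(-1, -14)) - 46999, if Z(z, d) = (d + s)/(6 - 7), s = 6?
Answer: -46999 + √233 ≈ -46984.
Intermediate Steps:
Z(z, d) = -6 - d (Z(z, d) = (d + 6)/(6 - 7) = (6 + d)/(-1) = (6 + d)*(-1) = -6 - d)
p(-96 + 83, Z(-1, -14)) - 46999 = √((-96 + 83)² + (-6 - 1*(-14))²) - 46999 = √((-13)² + (-6 + 14)²) - 46999 = √(169 + 8²) - 46999 = √(169 + 64) - 46999 = √233 - 46999 = -46999 + √233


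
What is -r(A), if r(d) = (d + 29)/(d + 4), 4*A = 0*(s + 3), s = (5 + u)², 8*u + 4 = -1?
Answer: -29/4 ≈ -7.2500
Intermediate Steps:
u = -5/8 (u = -½ + (⅛)*(-1) = -½ - ⅛ = -5/8 ≈ -0.62500)
s = 1225/64 (s = (5 - 5/8)² = (35/8)² = 1225/64 ≈ 19.141)
A = 0 (A = (0*(1225/64 + 3))/4 = (0*(1417/64))/4 = (¼)*0 = 0)
r(d) = (29 + d)/(4 + d)
-r(A) = -(29 + 0)/(4 + 0) = -29/4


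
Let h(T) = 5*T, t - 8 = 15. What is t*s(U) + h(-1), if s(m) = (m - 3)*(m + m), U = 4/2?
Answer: -97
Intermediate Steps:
t = 23 (t = 8 + 15 = 23)
U = 2 (U = 4*(½) = 2)
s(m) = 2*m*(-3 + m) (s(m) = (-3 + m)*(2*m) = 2*m*(-3 + m))
t*s(U) + h(-1) = 23*(2*2*(-3 + 2)) + 5*(-1) = 23*(2*2*(-1)) - 5 = 23*(-4) - 5 = -92 - 5 = -97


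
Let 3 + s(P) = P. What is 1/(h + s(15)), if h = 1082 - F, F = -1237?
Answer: 1/2331 ≈ 0.00042900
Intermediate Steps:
h = 2319 (h = 1082 - 1*(-1237) = 1082 + 1237 = 2319)
s(P) = -3 + P
1/(h + s(15)) = 1/(2319 + (-3 + 15)) = 1/(2319 + 12) = 1/2331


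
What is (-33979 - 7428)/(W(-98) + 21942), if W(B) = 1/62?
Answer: -2567234/1360405 ≈ -1.8871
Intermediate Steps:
W(B) = 1/62
(-33979 - 7428)/(W(-98) + 21942) = (-33979 - 7428)/(1/62 + 21942) = -41407/1360405/62 = -41407*62/1360405 = -2567234/1360405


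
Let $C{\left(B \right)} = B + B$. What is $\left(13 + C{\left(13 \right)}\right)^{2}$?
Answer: $1521$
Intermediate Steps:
$C{\left(B \right)} = 2 B$
$\left(13 + C{\left(13 \right)}\right)^{2} = \left(13 + 2 \cdot 13\right)^{2} = \left(13 + 26\right)^{2} = 39^{2} = 1521$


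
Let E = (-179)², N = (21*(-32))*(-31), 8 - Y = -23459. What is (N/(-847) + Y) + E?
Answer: 6713492/121 ≈ 55483.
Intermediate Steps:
Y = 23467 (Y = 8 - 1*(-23459) = 8 + 23459 = 23467)
N = 20832 (N = -672*(-31) = 20832)
E = 32041
(N/(-847) + Y) + E = (20832/(-847) + 23467) + 32041 = (20832*(-1/847) + 23467) + 32041 = (-2976/121 + 23467) + 32041 = 2836531/121 + 32041 = 6713492/121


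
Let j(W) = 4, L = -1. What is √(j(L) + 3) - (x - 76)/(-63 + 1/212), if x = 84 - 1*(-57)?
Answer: 2756/2671 + √7 ≈ 3.6776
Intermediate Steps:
x = 141 (x = 84 + 57 = 141)
√(j(L) + 3) - (x - 76)/(-63 + 1/212) = √(4 + 3) - (141 - 76)/(-63 + 1/212) = √7 - 65/(-63 + 1/212) = √7 - 65/(-13355/212) = √7 - 65*(-212)/13355 = √7 - 1*(-2756/2671) = √7 + 2756/2671 = 2756/2671 + √7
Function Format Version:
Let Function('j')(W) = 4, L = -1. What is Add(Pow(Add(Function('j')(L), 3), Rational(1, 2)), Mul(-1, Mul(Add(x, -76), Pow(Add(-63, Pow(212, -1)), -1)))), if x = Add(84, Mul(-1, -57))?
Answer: Add(Rational(2756, 2671), Pow(7, Rational(1, 2))) ≈ 3.6776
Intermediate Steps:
x = 141 (x = Add(84, 57) = 141)
Add(Pow(Add(Function('j')(L), 3), Rational(1, 2)), Mul(-1, Mul(Add(x, -76), Pow(Add(-63, Pow(212, -1)), -1)))) = Add(Pow(Add(4, 3), Rational(1, 2)), Mul(-1, Mul(Add(141, -76), Pow(Add(-63, Pow(212, -1)), -1)))) = Add(Pow(7, Rational(1, 2)), Mul(-1, Mul(65, Pow(Add(-63, Rational(1, 212)), -1)))) = Add(Pow(7, Rational(1, 2)), Mul(-1, Mul(65, Pow(Rational(-13355, 212), -1)))) = Add(Pow(7, Rational(1, 2)), Mul(-1, Mul(65, Rational(-212, 13355)))) = Add(Pow(7, Rational(1, 2)), Mul(-1, Rational(-2756, 2671))) = Add(Pow(7, Rational(1, 2)), Rational(2756, 2671)) = Add(Rational(2756, 2671), Pow(7, Rational(1, 2)))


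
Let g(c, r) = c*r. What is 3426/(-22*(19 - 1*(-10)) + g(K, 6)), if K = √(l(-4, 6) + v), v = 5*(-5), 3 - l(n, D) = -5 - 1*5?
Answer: -546447/101869 - 10278*I*√3/101869 ≈ -5.3642 - 0.17475*I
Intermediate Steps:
l(n, D) = 13 (l(n, D) = 3 - (-5 - 1*5) = 3 - (-5 - 5) = 3 - 1*(-10) = 3 + 10 = 13)
v = -25
K = 2*I*√3 (K = √(13 - 25) = √(-12) = 2*I*√3 ≈ 3.4641*I)
3426/(-22*(19 - 1*(-10)) + g(K, 6)) = 3426/(-22*(19 - 1*(-10)) + (2*I*√3)*6) = 3426/(-22*(19 + 10) + 12*I*√3) = 3426/(-22*29 + 12*I*√3) = 3426/(-638 + 12*I*√3)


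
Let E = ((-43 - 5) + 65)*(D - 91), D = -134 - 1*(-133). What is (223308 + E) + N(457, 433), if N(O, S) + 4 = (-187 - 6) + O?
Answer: 222004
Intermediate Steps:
D = -1 (D = -134 + 133 = -1)
N(O, S) = -197 + O (N(O, S) = -4 + ((-187 - 6) + O) = -4 + (-193 + O) = -197 + O)
E = -1564 (E = ((-43 - 5) + 65)*(-1 - 91) = (-48 + 65)*(-92) = 17*(-92) = -1564)
(223308 + E) + N(457, 433) = (223308 - 1564) + (-197 + 457) = 221744 + 260 = 222004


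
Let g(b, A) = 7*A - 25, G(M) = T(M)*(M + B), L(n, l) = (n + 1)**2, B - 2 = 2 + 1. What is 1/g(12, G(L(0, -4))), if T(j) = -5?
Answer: -1/235 ≈ -0.0042553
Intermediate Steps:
B = 5 (B = 2 + (2 + 1) = 2 + 3 = 5)
L(n, l) = (1 + n)**2
G(M) = -25 - 5*M (G(M) = -5*(M + 5) = -5*(5 + M) = -25 - 5*M)
g(b, A) = -25 + 7*A
1/g(12, G(L(0, -4))) = 1/(-25 + 7*(-25 - 5*(1 + 0)**2)) = 1/(-25 + 7*(-25 - 5*1**2)) = 1/(-25 + 7*(-25 - 5*1)) = 1/(-25 + 7*(-25 - 5)) = 1/(-25 + 7*(-30)) = 1/(-25 - 210) = 1/(-235) = -1/235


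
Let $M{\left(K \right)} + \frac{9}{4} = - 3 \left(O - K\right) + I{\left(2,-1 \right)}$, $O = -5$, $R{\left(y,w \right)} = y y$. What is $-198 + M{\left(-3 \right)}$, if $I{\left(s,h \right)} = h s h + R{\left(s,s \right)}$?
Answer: $- \frac{753}{4} \approx -188.25$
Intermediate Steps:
$R{\left(y,w \right)} = y^{2}$
$I{\left(s,h \right)} = s^{2} + s h^{2}$ ($I{\left(s,h \right)} = h s h + s^{2} = s h^{2} + s^{2} = s^{2} + s h^{2}$)
$M{\left(K \right)} = \frac{75}{4} + 3 K$ ($M{\left(K \right)} = - \frac{9}{4} - \left(- 2 \left(2 + \left(-1\right)^{2}\right) + 3 \left(-5 - K\right)\right) = - \frac{9}{4} + \left(\left(15 + 3 K\right) + 2 \left(2 + 1\right)\right) = - \frac{9}{4} + \left(\left(15 + 3 K\right) + 2 \cdot 3\right) = - \frac{9}{4} + \left(\left(15 + 3 K\right) + 6\right) = - \frac{9}{4} + \left(21 + 3 K\right) = \frac{75}{4} + 3 K$)
$-198 + M{\left(-3 \right)} = -198 + \left(\frac{75}{4} + 3 \left(-3\right)\right) = -198 + \left(\frac{75}{4} - 9\right) = -198 + \frac{39}{4} = - \frac{753}{4}$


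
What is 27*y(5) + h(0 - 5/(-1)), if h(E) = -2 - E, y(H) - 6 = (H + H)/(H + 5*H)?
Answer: 164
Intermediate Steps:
y(H) = 19/3 (y(H) = 6 + (H + H)/(H + 5*H) = 6 + (2*H)/((6*H)) = 6 + (2*H)*(1/(6*H)) = 6 + ⅓ = 19/3)
27*y(5) + h(0 - 5/(-1)) = 27*(19/3) + (-2 - (0 - 5/(-1))) = 171 + (-2 - (0 - 5*(-1))) = 171 + (-2 - (0 + 5)) = 171 + (-2 - 1*5) = 171 + (-2 - 5) = 171 - 7 = 164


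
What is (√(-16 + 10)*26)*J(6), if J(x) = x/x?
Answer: 26*I*√6 ≈ 63.687*I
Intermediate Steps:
J(x) = 1
(√(-16 + 10)*26)*J(6) = (√(-16 + 10)*26)*1 = (√(-6)*26)*1 = ((I*√6)*26)*1 = (26*I*√6)*1 = 26*I*√6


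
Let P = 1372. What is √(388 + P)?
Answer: 4*√110 ≈ 41.952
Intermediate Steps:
√(388 + P) = √(388 + 1372) = √1760 = 4*√110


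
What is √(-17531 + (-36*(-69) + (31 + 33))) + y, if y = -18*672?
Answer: -12096 + I*√14983 ≈ -12096.0 + 122.41*I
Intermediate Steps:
y = -12096
√(-17531 + (-36*(-69) + (31 + 33))) + y = √(-17531 + (-36*(-69) + (31 + 33))) - 12096 = √(-17531 + (2484 + 64)) - 12096 = √(-17531 + 2548) - 12096 = √(-14983) - 12096 = I*√14983 - 12096 = -12096 + I*√14983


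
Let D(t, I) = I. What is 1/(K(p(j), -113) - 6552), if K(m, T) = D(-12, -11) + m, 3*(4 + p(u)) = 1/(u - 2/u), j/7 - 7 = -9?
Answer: -291/1911004 ≈ -0.00015228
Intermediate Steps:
j = -14 (j = 49 + 7*(-9) = 49 - 63 = -14)
p(u) = -4 + 1/(3*(u - 2/u))
K(m, T) = -11 + m
1/(K(p(j), -113) - 6552) = 1/((-11 + (24 - 14 - 12*(-14)**2)/(3*(-2 + (-14)**2))) - 6552) = 1/((-11 + (24 - 14 - 12*196)/(3*(-2 + 196))) - 6552) = 1/((-11 + (1/3)*(24 - 14 - 2352)/194) - 6552) = 1/((-11 + (1/3)*(1/194)*(-2342)) - 6552) = 1/((-11 - 1171/291) - 6552) = 1/(-4372/291 - 6552) = 1/(-1911004/291) = -291/1911004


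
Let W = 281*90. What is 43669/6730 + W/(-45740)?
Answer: 45680459/7695755 ≈ 5.9358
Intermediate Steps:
W = 25290
43669/6730 + W/(-45740) = 43669/6730 + 25290/(-45740) = 43669*(1/6730) + 25290*(-1/45740) = 43669/6730 - 2529/4574 = 45680459/7695755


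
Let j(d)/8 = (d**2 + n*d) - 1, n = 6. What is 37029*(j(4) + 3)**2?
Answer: 3674202525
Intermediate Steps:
j(d) = -8 + 8*d**2 + 48*d (j(d) = 8*((d**2 + 6*d) - 1) = 8*(-1 + d**2 + 6*d) = -8 + 8*d**2 + 48*d)
37029*(j(4) + 3)**2 = 37029*((-8 + 8*4**2 + 48*4) + 3)**2 = 37029*((-8 + 8*16 + 192) + 3)**2 = 37029*((-8 + 128 + 192) + 3)**2 = 37029*(312 + 3)**2 = 37029*315**2 = 37029*99225 = 3674202525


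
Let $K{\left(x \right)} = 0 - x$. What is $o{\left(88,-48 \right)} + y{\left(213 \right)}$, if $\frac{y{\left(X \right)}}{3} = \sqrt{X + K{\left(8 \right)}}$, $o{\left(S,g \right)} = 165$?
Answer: $165 + 3 \sqrt{205} \approx 207.95$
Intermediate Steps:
$K{\left(x \right)} = - x$
$y{\left(X \right)} = 3 \sqrt{-8 + X}$ ($y{\left(X \right)} = 3 \sqrt{X - 8} = 3 \sqrt{-8 + X}$)
$o{\left(88,-48 \right)} + y{\left(213 \right)} = 165 + 3 \sqrt{-8 + 213} = 165 + 3 \sqrt{205}$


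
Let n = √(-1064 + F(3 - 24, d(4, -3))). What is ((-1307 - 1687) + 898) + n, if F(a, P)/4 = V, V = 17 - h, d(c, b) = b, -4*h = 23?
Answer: -2096 + I*√973 ≈ -2096.0 + 31.193*I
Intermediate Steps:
h = -23/4 (h = -¼*23 = -23/4 ≈ -5.7500)
V = 91/4 (V = 17 - 1*(-23/4) = 17 + 23/4 = 91/4 ≈ 22.750)
F(a, P) = 91 (F(a, P) = 4*(91/4) = 91)
n = I*√973 (n = √(-1064 + 91) = √(-973) = I*√973 ≈ 31.193*I)
((-1307 - 1687) + 898) + n = ((-1307 - 1687) + 898) + I*√973 = (-2994 + 898) + I*√973 = -2096 + I*√973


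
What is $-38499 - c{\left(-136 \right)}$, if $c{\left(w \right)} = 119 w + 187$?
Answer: $-22502$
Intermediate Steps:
$c{\left(w \right)} = 187 + 119 w$
$-38499 - c{\left(-136 \right)} = -38499 - \left(187 + 119 \left(-136\right)\right) = -38499 - \left(187 - 16184\right) = -38499 - -15997 = -38499 + 15997 = -22502$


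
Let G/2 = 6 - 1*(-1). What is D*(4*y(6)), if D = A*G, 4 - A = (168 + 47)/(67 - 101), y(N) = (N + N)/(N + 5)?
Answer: 117936/187 ≈ 630.67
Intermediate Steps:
G = 14 (G = 2*(6 - 1*(-1)) = 2*(6 + 1) = 2*7 = 14)
y(N) = 2*N/(5 + N) (y(N) = (2*N)/(5 + N) = 2*N/(5 + N))
A = 351/34 (A = 4 - (168 + 47)/(67 - 101) = 4 - 215/(-34) = 4 - 215*(-1)/34 = 4 - 1*(-215/34) = 4 + 215/34 = 351/34 ≈ 10.324)
D = 2457/17 (D = (351/34)*14 = 2457/17 ≈ 144.53)
D*(4*y(6)) = 2457*(4*(2*6/(5 + 6)))/17 = 2457*(4*(2*6/11))/17 = 2457*(4*(2*6*(1/11)))/17 = 2457*(4*(12/11))/17 = (2457/17)*(48/11) = 117936/187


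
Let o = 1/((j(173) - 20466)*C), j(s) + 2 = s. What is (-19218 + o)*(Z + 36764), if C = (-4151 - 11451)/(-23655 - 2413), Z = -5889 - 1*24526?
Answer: -19317585874524056/158321295 ≈ -1.2202e+8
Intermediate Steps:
j(s) = -2 + s
Z = -30415 (Z = -5889 - 24526 = -30415)
C = 7801/13034 (C = -15602/(-26068) = -15602*(-1/26068) = 7801/13034 ≈ 0.59851)
o = -13034/158321295 (o = 1/(((-2 + 173) - 20466)*(7801/13034)) = (13034/7801)/(171 - 20466) = (13034/7801)/(-20295) = -1/20295*13034/7801 = -13034/158321295 ≈ -8.2326e-5)
(-19218 + o)*(Z + 36764) = (-19218 - 13034/158321295)*(-30415 + 36764) = -3042618660344/158321295*6349 = -19317585874524056/158321295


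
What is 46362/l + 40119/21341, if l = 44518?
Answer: 1387714542/475029319 ≈ 2.9213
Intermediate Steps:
46362/l + 40119/21341 = 46362/44518 + 40119/21341 = 46362*(1/44518) + 40119*(1/21341) = 23181/22259 + 40119/21341 = 1387714542/475029319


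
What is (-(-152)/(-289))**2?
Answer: 23104/83521 ≈ 0.27663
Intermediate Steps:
(-(-152)/(-289))**2 = (-(-152)*(-1)/289)**2 = (-2*76/289)**2 = (-152/289)**2 = 23104/83521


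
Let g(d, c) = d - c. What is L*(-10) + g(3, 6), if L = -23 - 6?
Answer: 287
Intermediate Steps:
L = -29
L*(-10) + g(3, 6) = -29*(-10) + (3 - 1*6) = 290 + (3 - 6) = 290 - 3 = 287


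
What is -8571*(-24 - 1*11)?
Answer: 299985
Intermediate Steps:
-8571*(-24 - 1*11) = -8571*(-24 - 11) = -8571*(-35) = 299985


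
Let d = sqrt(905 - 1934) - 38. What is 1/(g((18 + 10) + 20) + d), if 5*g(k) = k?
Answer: -710/45889 - 175*I*sqrt(21)/45889 ≈ -0.015472 - 0.017476*I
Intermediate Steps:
g(k) = k/5
d = -38 + 7*I*sqrt(21) (d = sqrt(-1029) - 38 = 7*I*sqrt(21) - 38 = -38 + 7*I*sqrt(21) ≈ -38.0 + 32.078*I)
1/(g((18 + 10) + 20) + d) = 1/(((18 + 10) + 20)/5 + (-38 + 7*I*sqrt(21))) = 1/((28 + 20)/5 + (-38 + 7*I*sqrt(21))) = 1/((1/5)*48 + (-38 + 7*I*sqrt(21))) = 1/(48/5 + (-38 + 7*I*sqrt(21))) = 1/(-142/5 + 7*I*sqrt(21))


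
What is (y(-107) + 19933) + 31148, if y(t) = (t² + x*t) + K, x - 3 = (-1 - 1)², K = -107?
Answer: 61674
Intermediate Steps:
x = 7 (x = 3 + (-1 - 1)² = 3 + (-2)² = 3 + 4 = 7)
y(t) = -107 + t² + 7*t (y(t) = (t² + 7*t) - 107 = -107 + t² + 7*t)
(y(-107) + 19933) + 31148 = ((-107 + (-107)² + 7*(-107)) + 19933) + 31148 = ((-107 + 11449 - 749) + 19933) + 31148 = (10593 + 19933) + 31148 = 30526 + 31148 = 61674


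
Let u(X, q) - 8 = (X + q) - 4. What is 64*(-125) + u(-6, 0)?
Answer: -8002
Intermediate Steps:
u(X, q) = 4 + X + q (u(X, q) = 8 + ((X + q) - 4) = 8 + (-4 + X + q) = 4 + X + q)
64*(-125) + u(-6, 0) = 64*(-125) + (4 - 6 + 0) = -8000 - 2 = -8002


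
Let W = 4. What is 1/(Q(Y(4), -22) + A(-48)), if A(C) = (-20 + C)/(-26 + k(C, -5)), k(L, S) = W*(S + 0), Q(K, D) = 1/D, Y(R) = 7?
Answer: 506/725 ≈ 0.69793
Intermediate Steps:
k(L, S) = 4*S (k(L, S) = 4*(S + 0) = 4*S)
A(C) = 10/23 - C/46 (A(C) = (-20 + C)/(-26 + 4*(-5)) = (-20 + C)/(-26 - 20) = (-20 + C)/(-46) = (-20 + C)*(-1/46) = 10/23 - C/46)
1/(Q(Y(4), -22) + A(-48)) = 1/(1/(-22) + (10/23 - 1/46*(-48))) = 1/(-1/22 + (10/23 + 24/23)) = 1/(-1/22 + 34/23) = 1/(725/506) = 506/725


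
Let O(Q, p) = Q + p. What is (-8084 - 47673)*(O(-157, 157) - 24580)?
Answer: 1370507060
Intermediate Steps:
(-8084 - 47673)*(O(-157, 157) - 24580) = (-8084 - 47673)*((-157 + 157) - 24580) = -55757*(0 - 24580) = -55757*(-24580) = 1370507060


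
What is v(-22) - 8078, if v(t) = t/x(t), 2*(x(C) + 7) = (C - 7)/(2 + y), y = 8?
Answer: -1364742/169 ≈ -8075.4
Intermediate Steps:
x(C) = -147/20 + C/20 (x(C) = -7 + ((C - 7)/(2 + 8))/2 = -7 + ((-7 + C)/10)/2 = -7 + ((-7 + C)*(1/10))/2 = -7 + (-7/10 + C/10)/2 = -7 + (-7/20 + C/20) = -147/20 + C/20)
v(t) = t/(-147/20 + t/20)
v(-22) - 8078 = 20*(-22)/(-147 - 22) - 8078 = 20*(-22)/(-169) - 8078 = 20*(-22)*(-1/169) - 8078 = 440/169 - 8078 = -1364742/169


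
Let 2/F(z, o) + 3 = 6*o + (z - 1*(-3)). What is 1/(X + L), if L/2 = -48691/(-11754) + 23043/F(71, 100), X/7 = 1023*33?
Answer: 5877/92258170273 ≈ 6.3702e-8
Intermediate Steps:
X = 236313 (X = 7*(1023*33) = 7*33759 = 236313)
F(z, o) = 2/(z + 6*o) (F(z, o) = 2/(-3 + (6*o + (z - 1*(-3)))) = 2/(-3 + (6*o + (z + 3))) = 2/(-3 + (6*o + (3 + z))) = 2/(-3 + (3 + z + 6*o)) = 2/(z + 6*o))
L = 90869358772/5877 (L = 2*(-48691/(-11754) + 23043/((2/(71 + 6*100)))) = 2*(-48691*(-1/11754) + 23043/((2/(71 + 600)))) = 2*(48691/11754 + 23043/((2/671))) = 2*(48691/11754 + 23043/((2*(1/671)))) = 2*(48691/11754 + 23043/(2/671)) = 2*(48691/11754 + 23043*(671/2)) = 2*(48691/11754 + 15461853/2) = 2*(45434679386/5877) = 90869358772/5877 ≈ 1.5462e+7)
1/(X + L) = 1/(236313 + 90869358772/5877) = 1/(92258170273/5877) = 5877/92258170273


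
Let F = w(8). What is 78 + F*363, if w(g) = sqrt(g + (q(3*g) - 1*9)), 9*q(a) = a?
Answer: 78 + 121*sqrt(15) ≈ 546.63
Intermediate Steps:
q(a) = a/9
w(g) = sqrt(-9 + 4*g/3) (w(g) = sqrt(g + ((3*g)/9 - 1*9)) = sqrt(g + (g/3 - 9)) = sqrt(g + (-9 + g/3)) = sqrt(-9 + 4*g/3))
F = sqrt(15)/3 (F = sqrt(-81 + 12*8)/3 = sqrt(-81 + 96)/3 = sqrt(15)/3 ≈ 1.2910)
78 + F*363 = 78 + (sqrt(15)/3)*363 = 78 + 121*sqrt(15)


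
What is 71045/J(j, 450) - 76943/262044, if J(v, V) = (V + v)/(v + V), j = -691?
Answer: 18616839037/262044 ≈ 71045.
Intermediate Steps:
J(v, V) = 1 (J(v, V) = (V + v)/(V + v) = 1)
71045/J(j, 450) - 76943/262044 = 71045/1 - 76943/262044 = 71045*1 - 76943*1/262044 = 71045 - 76943/262044 = 18616839037/262044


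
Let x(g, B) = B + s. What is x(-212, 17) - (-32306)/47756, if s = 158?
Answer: 4194803/23878 ≈ 175.68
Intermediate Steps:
x(g, B) = 158 + B (x(g, B) = B + 158 = 158 + B)
x(-212, 17) - (-32306)/47756 = (158 + 17) - (-32306)/47756 = 175 - (-32306)/47756 = 175 - 1*(-16153/23878) = 175 + 16153/23878 = 4194803/23878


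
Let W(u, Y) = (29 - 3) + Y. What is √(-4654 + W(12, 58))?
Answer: I*√4570 ≈ 67.602*I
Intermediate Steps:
W(u, Y) = 26 + Y
√(-4654 + W(12, 58)) = √(-4654 + (26 + 58)) = √(-4654 + 84) = √(-4570) = I*√4570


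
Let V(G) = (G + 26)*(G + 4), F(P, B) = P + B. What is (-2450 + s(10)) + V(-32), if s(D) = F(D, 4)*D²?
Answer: -882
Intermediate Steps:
F(P, B) = B + P
V(G) = (4 + G)*(26 + G) (V(G) = (26 + G)*(4 + G) = (4 + G)*(26 + G))
s(D) = D²*(4 + D) (s(D) = (4 + D)*D² = D²*(4 + D))
(-2450 + s(10)) + V(-32) = (-2450 + 10²*(4 + 10)) + (104 + (-32)² + 30*(-32)) = (-2450 + 100*14) + (104 + 1024 - 960) = (-2450 + 1400) + 168 = -1050 + 168 = -882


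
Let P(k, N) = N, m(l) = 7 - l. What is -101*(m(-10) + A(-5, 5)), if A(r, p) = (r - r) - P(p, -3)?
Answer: -2020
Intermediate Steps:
A(r, p) = 3 (A(r, p) = (r - r) - 1*(-3) = 0 + 3 = 3)
-101*(m(-10) + A(-5, 5)) = -101*((7 - 1*(-10)) + 3) = -101*((7 + 10) + 3) = -101*(17 + 3) = -101*20 = -2020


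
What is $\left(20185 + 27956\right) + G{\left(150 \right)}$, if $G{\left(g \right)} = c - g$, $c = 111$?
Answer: $48102$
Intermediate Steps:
$G{\left(g \right)} = 111 - g$
$\left(20185 + 27956\right) + G{\left(150 \right)} = \left(20185 + 27956\right) + \left(111 - 150\right) = 48141 + \left(111 - 150\right) = 48141 - 39 = 48102$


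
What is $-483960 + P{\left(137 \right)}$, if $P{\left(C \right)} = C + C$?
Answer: $-483686$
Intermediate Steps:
$P{\left(C \right)} = 2 C$
$-483960 + P{\left(137 \right)} = -483960 + 2 \cdot 137 = -483960 + 274 = -483686$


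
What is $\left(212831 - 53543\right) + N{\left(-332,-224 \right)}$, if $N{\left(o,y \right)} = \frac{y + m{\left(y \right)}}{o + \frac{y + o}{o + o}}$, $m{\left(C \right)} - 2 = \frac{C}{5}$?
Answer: $\frac{43782917564}{274865} \approx 1.5929 \cdot 10^{5}$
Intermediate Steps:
$m{\left(C \right)} = 2 + \frac{C}{5}$
$N{\left(o,y \right)} = \frac{2 + \frac{6 y}{5}}{o + \frac{o + y}{2 o}}$ ($N{\left(o,y \right)} = \frac{y + \left(2 + \frac{y}{5}\right)}{o + \frac{y + o}{o + o}} = \frac{2 + \frac{6 y}{5}}{o + \frac{o + y}{2 o}}$)
$\left(212831 - 53543\right) + N{\left(-332,-224 \right)} = \left(212831 - 53543\right) + \frac{4}{5} \left(-332\right) \frac{1}{-332 - 224 + 2 \left(-332\right)^{2}} \left(5 + 3 \left(-224\right)\right) = 159288 + \frac{4}{5} \left(-332\right) \frac{1}{-332 - 224 + 2 \cdot 110224} \left(5 - 672\right) = 159288 + \frac{4}{5} \left(-332\right) \frac{1}{-332 - 224 + 220448} \left(-667\right) = 159288 + \frac{4}{5} \left(-332\right) \frac{1}{219892} \left(-667\right) = 159288 + \frac{221444}{274865} = \frac{43782917564}{274865}$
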